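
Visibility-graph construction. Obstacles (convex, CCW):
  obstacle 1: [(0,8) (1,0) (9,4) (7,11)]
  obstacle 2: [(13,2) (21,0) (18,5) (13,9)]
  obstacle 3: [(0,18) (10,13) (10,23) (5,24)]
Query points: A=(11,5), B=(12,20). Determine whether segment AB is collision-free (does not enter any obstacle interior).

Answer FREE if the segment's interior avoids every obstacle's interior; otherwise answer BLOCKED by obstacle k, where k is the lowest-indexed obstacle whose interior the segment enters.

Obstacle 1 [(0,8) (1,0) (9,4) (7,11)]:
  edge (0,8)–(1,0): clear
  edge (1,0)–(9,4): clear
  edge (9,4)–(7,11): clear
  edge (7,11)–(0,8): clear
  midpoint (23/2,25/2) outside
  → clear
Obstacle 2 [(13,2) (21,0) (18,5) (13,9)]:
  edge (13,2)–(21,0): clear
  edge (21,0)–(18,5): clear
  edge (18,5)–(13,9): clear
  edge (13,9)–(13,2): clear
  midpoint (23/2,25/2) outside
  → clear
Obstacle 3 [(0,18) (10,13) (10,23) (5,24)]:
  edge (0,18)–(10,13): clear
  edge (10,13)–(10,23): clear
  edge (10,23)–(5,24): clear
  edge (5,24)–(0,18): clear
  midpoint (23/2,25/2) outside
  → clear

FREE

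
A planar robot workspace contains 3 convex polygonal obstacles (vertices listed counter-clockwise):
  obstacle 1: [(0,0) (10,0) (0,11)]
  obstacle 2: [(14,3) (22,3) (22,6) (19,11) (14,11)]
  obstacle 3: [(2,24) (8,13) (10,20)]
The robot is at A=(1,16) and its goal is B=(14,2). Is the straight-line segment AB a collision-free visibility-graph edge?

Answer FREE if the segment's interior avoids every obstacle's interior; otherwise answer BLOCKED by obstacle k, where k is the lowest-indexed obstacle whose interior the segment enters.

FREE

Obstacle 1 [(0,0) (10,0) (0,11)]:
  edge (0,0)–(10,0): clear
  edge (10,0)–(0,11): clear
  edge (0,11)–(0,0): clear
  midpoint (15/2,9) outside
  → clear
Obstacle 2 [(14,3) (22,3) (22,6) (19,11) (14,11)]:
  edge (14,3)–(22,3): clear
  edge (22,3)–(22,6): clear
  edge (22,6)–(19,11): clear
  edge (19,11)–(14,11): clear
  edge (14,11)–(14,3): clear
  midpoint (15/2,9) outside
  → clear
Obstacle 3 [(2,24) (8,13) (10,20)]:
  edge (2,24)–(8,13): clear
  edge (8,13)–(10,20): clear
  edge (10,20)–(2,24): clear
  midpoint (15/2,9) outside
  → clear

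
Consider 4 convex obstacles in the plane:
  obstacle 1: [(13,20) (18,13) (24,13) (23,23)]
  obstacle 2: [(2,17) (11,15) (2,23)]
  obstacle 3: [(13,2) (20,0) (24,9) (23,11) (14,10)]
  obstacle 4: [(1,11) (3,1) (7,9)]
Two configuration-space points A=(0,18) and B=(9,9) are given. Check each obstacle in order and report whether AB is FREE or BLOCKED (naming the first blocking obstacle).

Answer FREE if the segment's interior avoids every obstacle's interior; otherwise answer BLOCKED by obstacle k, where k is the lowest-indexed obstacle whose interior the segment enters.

FREE

Obstacle 1 [(13,20) (18,13) (24,13) (23,23)]:
  edge (13,20)–(18,13): clear
  edge (18,13)–(24,13): clear
  edge (24,13)–(23,23): clear
  edge (23,23)–(13,20): clear
  midpoint (9/2,27/2) outside
  → clear
Obstacle 2 [(2,17) (11,15) (2,23)]:
  edge (2,17)–(11,15): clear
  edge (11,15)–(2,23): clear
  edge (2,23)–(2,17): clear
  midpoint (9/2,27/2) outside
  → clear
Obstacle 3 [(13,2) (20,0) (24,9) (23,11) (14,10)]:
  edge (13,2)–(20,0): clear
  edge (20,0)–(24,9): clear
  edge (24,9)–(23,11): clear
  edge (23,11)–(14,10): clear
  edge (14,10)–(13,2): clear
  midpoint (9/2,27/2) outside
  → clear
Obstacle 4 [(1,11) (3,1) (7,9)]:
  edge (1,11)–(3,1): clear
  edge (3,1)–(7,9): clear
  edge (7,9)–(1,11): clear
  midpoint (9/2,27/2) outside
  → clear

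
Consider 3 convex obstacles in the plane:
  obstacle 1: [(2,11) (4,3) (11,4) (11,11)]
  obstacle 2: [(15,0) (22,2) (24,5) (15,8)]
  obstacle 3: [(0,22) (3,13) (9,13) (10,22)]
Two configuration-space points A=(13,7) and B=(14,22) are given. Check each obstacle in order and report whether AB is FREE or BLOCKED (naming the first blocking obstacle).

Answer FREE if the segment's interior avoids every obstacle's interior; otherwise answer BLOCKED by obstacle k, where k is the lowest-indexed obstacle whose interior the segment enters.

FREE

Obstacle 1 [(2,11) (4,3) (11,4) (11,11)]:
  edge (2,11)–(4,3): clear
  edge (4,3)–(11,4): clear
  edge (11,4)–(11,11): clear
  edge (11,11)–(2,11): clear
  midpoint (27/2,29/2) outside
  → clear
Obstacle 2 [(15,0) (22,2) (24,5) (15,8)]:
  edge (15,0)–(22,2): clear
  edge (22,2)–(24,5): clear
  edge (24,5)–(15,8): clear
  edge (15,8)–(15,0): clear
  midpoint (27/2,29/2) outside
  → clear
Obstacle 3 [(0,22) (3,13) (9,13) (10,22)]:
  edge (0,22)–(3,13): clear
  edge (3,13)–(9,13): clear
  edge (9,13)–(10,22): clear
  edge (10,22)–(0,22): clear
  midpoint (27/2,29/2) outside
  → clear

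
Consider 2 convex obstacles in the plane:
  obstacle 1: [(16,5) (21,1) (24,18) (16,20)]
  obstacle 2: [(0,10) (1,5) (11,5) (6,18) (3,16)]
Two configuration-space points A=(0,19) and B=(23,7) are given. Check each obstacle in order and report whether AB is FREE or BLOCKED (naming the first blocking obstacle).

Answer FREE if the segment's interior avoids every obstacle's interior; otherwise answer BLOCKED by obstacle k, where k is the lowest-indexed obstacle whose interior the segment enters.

BLOCKED by obstacle 1

Obstacle 1 [(16,5) (21,1) (24,18) (16,20)]:
  edge (16,5)–(21,1): clear
  edge (21,1)–(24,18): crosses AB
  edge (24,18)–(16,20): clear
  edge (16,20)–(16,5): crosses AB
  → BLOCKED
Obstacle 2 [(0,10) (1,5) (11,5) (6,18) (3,16)]:
  edge (0,10)–(1,5): clear
  edge (1,5)–(11,5): clear
  edge (11,5)–(6,18): crosses AB
  edge (6,18)–(3,16): crosses AB
  edge (3,16)–(0,10): clear
  → BLOCKED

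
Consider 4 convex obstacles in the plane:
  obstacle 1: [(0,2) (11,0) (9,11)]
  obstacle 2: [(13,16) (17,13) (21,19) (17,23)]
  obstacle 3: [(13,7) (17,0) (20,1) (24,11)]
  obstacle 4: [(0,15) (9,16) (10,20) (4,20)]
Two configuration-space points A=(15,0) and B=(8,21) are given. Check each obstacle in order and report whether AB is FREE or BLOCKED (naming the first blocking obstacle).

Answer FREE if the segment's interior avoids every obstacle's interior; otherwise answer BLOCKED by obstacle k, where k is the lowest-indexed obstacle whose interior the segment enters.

Obstacle 1 [(0,2) (11,0) (9,11)]:
  edge (0,2)–(11,0): clear
  edge (11,0)–(9,11): clear
  edge (9,11)–(0,2): clear
  midpoint (23/2,21/2) outside
  → clear
Obstacle 2 [(13,16) (17,13) (21,19) (17,23)]:
  edge (13,16)–(17,13): clear
  edge (17,13)–(21,19): clear
  edge (21,19)–(17,23): clear
  edge (17,23)–(13,16): clear
  midpoint (23/2,21/2) outside
  → clear
Obstacle 3 [(13,7) (17,0) (20,1) (24,11)]:
  edge (13,7)–(17,0): clear
  edge (17,0)–(20,1): clear
  edge (20,1)–(24,11): clear
  edge (24,11)–(13,7): clear
  midpoint (23/2,21/2) outside
  → clear
Obstacle 4 [(0,15) (9,16) (10,20) (4,20)]:
  edge (0,15)–(9,16): clear
  edge (9,16)–(10,20): crosses AB
  edge (10,20)–(4,20): crosses AB
  edge (4,20)–(0,15): clear
  → BLOCKED

BLOCKED by obstacle 4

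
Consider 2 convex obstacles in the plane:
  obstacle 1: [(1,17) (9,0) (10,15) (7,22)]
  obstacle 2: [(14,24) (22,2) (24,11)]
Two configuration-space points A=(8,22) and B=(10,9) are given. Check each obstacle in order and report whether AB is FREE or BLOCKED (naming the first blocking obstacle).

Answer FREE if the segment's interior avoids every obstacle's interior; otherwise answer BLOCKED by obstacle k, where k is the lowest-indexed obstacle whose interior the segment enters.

Obstacle 1 [(1,17) (9,0) (10,15) (7,22)]:
  edge (1,17)–(9,0): clear
  edge (9,0)–(10,15): crosses AB
  edge (10,15)–(7,22): crosses AB
  edge (7,22)–(1,17): clear
  → BLOCKED
Obstacle 2 [(14,24) (22,2) (24,11)]:
  edge (14,24)–(22,2): clear
  edge (22,2)–(24,11): clear
  edge (24,11)–(14,24): clear
  midpoint (9,31/2) outside
  → clear

BLOCKED by obstacle 1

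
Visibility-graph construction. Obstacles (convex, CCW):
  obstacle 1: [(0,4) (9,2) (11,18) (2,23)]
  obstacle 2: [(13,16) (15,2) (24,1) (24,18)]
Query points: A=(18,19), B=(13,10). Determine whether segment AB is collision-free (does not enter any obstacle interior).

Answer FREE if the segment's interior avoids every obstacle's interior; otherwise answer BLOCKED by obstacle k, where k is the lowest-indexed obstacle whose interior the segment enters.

Obstacle 1 [(0,4) (9,2) (11,18) (2,23)]:
  edge (0,4)–(9,2): clear
  edge (9,2)–(11,18): clear
  edge (11,18)–(2,23): clear
  edge (2,23)–(0,4): clear
  midpoint (31/2,29/2) outside
  → clear
Obstacle 2 [(13,16) (15,2) (24,1) (24,18)]:
  edge (13,16)–(15,2): crosses AB
  edge (15,2)–(24,1): clear
  edge (24,1)–(24,18): clear
  edge (24,18)–(13,16): crosses AB
  → BLOCKED

BLOCKED by obstacle 2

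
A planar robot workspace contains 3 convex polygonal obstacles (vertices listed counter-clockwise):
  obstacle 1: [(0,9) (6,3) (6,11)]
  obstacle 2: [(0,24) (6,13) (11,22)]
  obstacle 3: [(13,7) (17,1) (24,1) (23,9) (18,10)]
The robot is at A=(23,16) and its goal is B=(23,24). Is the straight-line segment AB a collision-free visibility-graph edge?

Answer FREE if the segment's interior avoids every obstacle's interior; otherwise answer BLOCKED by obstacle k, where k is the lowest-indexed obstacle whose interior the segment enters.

Obstacle 1 [(0,9) (6,3) (6,11)]:
  edge (0,9)–(6,3): clear
  edge (6,3)–(6,11): clear
  edge (6,11)–(0,9): clear
  midpoint (23,20) outside
  → clear
Obstacle 2 [(0,24) (6,13) (11,22)]:
  edge (0,24)–(6,13): clear
  edge (6,13)–(11,22): clear
  edge (11,22)–(0,24): clear
  midpoint (23,20) outside
  → clear
Obstacle 3 [(13,7) (17,1) (24,1) (23,9) (18,10)]:
  edge (13,7)–(17,1): clear
  edge (17,1)–(24,1): clear
  edge (24,1)–(23,9): clear
  edge (23,9)–(18,10): clear
  edge (18,10)–(13,7): clear
  midpoint (23,20) outside
  → clear

FREE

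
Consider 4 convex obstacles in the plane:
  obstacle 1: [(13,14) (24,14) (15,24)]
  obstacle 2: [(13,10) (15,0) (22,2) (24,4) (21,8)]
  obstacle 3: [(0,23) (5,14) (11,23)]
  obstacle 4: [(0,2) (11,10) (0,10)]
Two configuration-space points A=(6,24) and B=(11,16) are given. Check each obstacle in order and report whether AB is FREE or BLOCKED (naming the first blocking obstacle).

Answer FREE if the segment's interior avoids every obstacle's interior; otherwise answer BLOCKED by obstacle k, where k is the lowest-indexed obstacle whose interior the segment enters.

BLOCKED by obstacle 3

Obstacle 1 [(13,14) (24,14) (15,24)]:
  edge (13,14)–(24,14): clear
  edge (24,14)–(15,24): clear
  edge (15,24)–(13,14): clear
  midpoint (17/2,20) outside
  → clear
Obstacle 2 [(13,10) (15,0) (22,2) (24,4) (21,8)]:
  edge (13,10)–(15,0): clear
  edge (15,0)–(22,2): clear
  edge (22,2)–(24,4): clear
  edge (24,4)–(21,8): clear
  edge (21,8)–(13,10): clear
  midpoint (17/2,20) outside
  → clear
Obstacle 3 [(0,23) (5,14) (11,23)]:
  edge (0,23)–(5,14): clear
  edge (5,14)–(11,23): crosses AB
  edge (11,23)–(0,23): crosses AB
  → BLOCKED
Obstacle 4 [(0,2) (11,10) (0,10)]:
  edge (0,2)–(11,10): clear
  edge (11,10)–(0,10): clear
  edge (0,10)–(0,2): clear
  midpoint (17/2,20) outside
  → clear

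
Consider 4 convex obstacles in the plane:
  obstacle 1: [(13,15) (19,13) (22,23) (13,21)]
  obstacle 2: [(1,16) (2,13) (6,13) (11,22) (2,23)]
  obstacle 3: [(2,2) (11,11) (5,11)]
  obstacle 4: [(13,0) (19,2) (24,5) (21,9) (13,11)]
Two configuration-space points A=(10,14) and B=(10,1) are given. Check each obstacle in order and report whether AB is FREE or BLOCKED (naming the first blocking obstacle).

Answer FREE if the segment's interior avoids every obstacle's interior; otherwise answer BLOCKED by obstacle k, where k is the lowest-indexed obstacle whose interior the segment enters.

BLOCKED by obstacle 3

Obstacle 1 [(13,15) (19,13) (22,23) (13,21)]:
  edge (13,15)–(19,13): clear
  edge (19,13)–(22,23): clear
  edge (22,23)–(13,21): clear
  edge (13,21)–(13,15): clear
  midpoint (10,15/2) outside
  → clear
Obstacle 2 [(1,16) (2,13) (6,13) (11,22) (2,23)]:
  edge (1,16)–(2,13): clear
  edge (2,13)–(6,13): clear
  edge (6,13)–(11,22): clear
  edge (11,22)–(2,23): clear
  edge (2,23)–(1,16): clear
  midpoint (10,15/2) outside
  → clear
Obstacle 3 [(2,2) (11,11) (5,11)]:
  edge (2,2)–(11,11): crosses AB
  edge (11,11)–(5,11): crosses AB
  edge (5,11)–(2,2): clear
  → BLOCKED
Obstacle 4 [(13,0) (19,2) (24,5) (21,9) (13,11)]:
  edge (13,0)–(19,2): clear
  edge (19,2)–(24,5): clear
  edge (24,5)–(21,9): clear
  edge (21,9)–(13,11): clear
  edge (13,11)–(13,0): clear
  midpoint (10,15/2) outside
  → clear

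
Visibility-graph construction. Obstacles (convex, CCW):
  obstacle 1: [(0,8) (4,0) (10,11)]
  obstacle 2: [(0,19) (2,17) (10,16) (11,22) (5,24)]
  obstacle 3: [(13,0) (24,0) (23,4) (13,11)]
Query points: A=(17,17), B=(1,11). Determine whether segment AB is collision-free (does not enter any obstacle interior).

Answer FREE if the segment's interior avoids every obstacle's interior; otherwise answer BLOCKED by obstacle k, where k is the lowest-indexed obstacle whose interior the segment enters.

Obstacle 1 [(0,8) (4,0) (10,11)]:
  edge (0,8)–(4,0): clear
  edge (4,0)–(10,11): clear
  edge (10,11)–(0,8): clear
  midpoint (9,14) outside
  → clear
Obstacle 2 [(0,19) (2,17) (10,16) (11,22) (5,24)]:
  edge (0,19)–(2,17): clear
  edge (2,17)–(10,16): clear
  edge (10,16)–(11,22): clear
  edge (11,22)–(5,24): clear
  edge (5,24)–(0,19): clear
  midpoint (9,14) outside
  → clear
Obstacle 3 [(13,0) (24,0) (23,4) (13,11)]:
  edge (13,0)–(24,0): clear
  edge (24,0)–(23,4): clear
  edge (23,4)–(13,11): clear
  edge (13,11)–(13,0): clear
  midpoint (9,14) outside
  → clear

FREE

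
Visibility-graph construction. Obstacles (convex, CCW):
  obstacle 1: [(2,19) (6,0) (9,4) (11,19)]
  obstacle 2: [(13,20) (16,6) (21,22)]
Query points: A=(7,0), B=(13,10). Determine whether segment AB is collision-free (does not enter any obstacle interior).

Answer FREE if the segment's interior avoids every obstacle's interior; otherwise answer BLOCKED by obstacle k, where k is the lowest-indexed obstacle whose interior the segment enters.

FREE

Obstacle 1 [(2,19) (6,0) (9,4) (11,19)]:
  edge (2,19)–(6,0): clear
  edge (6,0)–(9,4): clear
  edge (9,4)–(11,19): clear
  edge (11,19)–(2,19): clear
  midpoint (10,5) outside
  → clear
Obstacle 2 [(13,20) (16,6) (21,22)]:
  edge (13,20)–(16,6): clear
  edge (16,6)–(21,22): clear
  edge (21,22)–(13,20): clear
  midpoint (10,5) outside
  → clear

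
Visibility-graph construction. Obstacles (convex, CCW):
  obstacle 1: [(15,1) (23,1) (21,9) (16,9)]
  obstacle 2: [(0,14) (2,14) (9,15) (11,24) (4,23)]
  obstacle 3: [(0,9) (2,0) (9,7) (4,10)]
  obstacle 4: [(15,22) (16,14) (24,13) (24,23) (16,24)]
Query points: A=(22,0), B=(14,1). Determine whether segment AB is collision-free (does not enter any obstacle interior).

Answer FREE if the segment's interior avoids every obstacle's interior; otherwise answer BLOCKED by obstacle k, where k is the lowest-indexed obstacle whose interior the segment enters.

FREE

Obstacle 1 [(15,1) (23,1) (21,9) (16,9)]:
  edge (15,1)–(23,1): clear
  edge (23,1)–(21,9): clear
  edge (21,9)–(16,9): clear
  edge (16,9)–(15,1): clear
  midpoint (18,1/2) outside
  → clear
Obstacle 2 [(0,14) (2,14) (9,15) (11,24) (4,23)]:
  edge (0,14)–(2,14): clear
  edge (2,14)–(9,15): clear
  edge (9,15)–(11,24): clear
  edge (11,24)–(4,23): clear
  edge (4,23)–(0,14): clear
  midpoint (18,1/2) outside
  → clear
Obstacle 3 [(0,9) (2,0) (9,7) (4,10)]:
  edge (0,9)–(2,0): clear
  edge (2,0)–(9,7): clear
  edge (9,7)–(4,10): clear
  edge (4,10)–(0,9): clear
  midpoint (18,1/2) outside
  → clear
Obstacle 4 [(15,22) (16,14) (24,13) (24,23) (16,24)]:
  edge (15,22)–(16,14): clear
  edge (16,14)–(24,13): clear
  edge (24,13)–(24,23): clear
  edge (24,23)–(16,24): clear
  edge (16,24)–(15,22): clear
  midpoint (18,1/2) outside
  → clear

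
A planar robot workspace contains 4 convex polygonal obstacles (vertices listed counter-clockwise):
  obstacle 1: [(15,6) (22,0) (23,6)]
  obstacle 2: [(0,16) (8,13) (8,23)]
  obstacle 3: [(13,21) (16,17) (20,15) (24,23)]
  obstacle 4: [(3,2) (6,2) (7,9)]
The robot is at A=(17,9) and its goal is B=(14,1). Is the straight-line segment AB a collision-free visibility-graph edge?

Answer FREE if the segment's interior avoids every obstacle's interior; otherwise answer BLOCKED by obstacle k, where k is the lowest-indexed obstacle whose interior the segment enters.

BLOCKED by obstacle 1

Obstacle 1 [(15,6) (22,0) (23,6)]:
  edge (15,6)–(22,0): crosses AB
  edge (22,0)–(23,6): clear
  edge (23,6)–(15,6): crosses AB
  → BLOCKED
Obstacle 2 [(0,16) (8,13) (8,23)]:
  edge (0,16)–(8,13): clear
  edge (8,13)–(8,23): clear
  edge (8,23)–(0,16): clear
  midpoint (31/2,5) outside
  → clear
Obstacle 3 [(13,21) (16,17) (20,15) (24,23)]:
  edge (13,21)–(16,17): clear
  edge (16,17)–(20,15): clear
  edge (20,15)–(24,23): clear
  edge (24,23)–(13,21): clear
  midpoint (31/2,5) outside
  → clear
Obstacle 4 [(3,2) (6,2) (7,9)]:
  edge (3,2)–(6,2): clear
  edge (6,2)–(7,9): clear
  edge (7,9)–(3,2): clear
  midpoint (31/2,5) outside
  → clear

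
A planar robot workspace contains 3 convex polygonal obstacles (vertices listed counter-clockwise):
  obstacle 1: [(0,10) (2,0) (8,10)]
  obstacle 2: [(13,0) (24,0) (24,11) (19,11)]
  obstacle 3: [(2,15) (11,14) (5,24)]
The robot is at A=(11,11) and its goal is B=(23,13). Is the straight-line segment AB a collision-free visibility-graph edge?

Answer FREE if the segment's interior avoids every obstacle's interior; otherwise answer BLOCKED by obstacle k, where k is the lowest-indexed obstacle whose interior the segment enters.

FREE

Obstacle 1 [(0,10) (2,0) (8,10)]:
  edge (0,10)–(2,0): clear
  edge (2,0)–(8,10): clear
  edge (8,10)–(0,10): clear
  midpoint (17,12) outside
  → clear
Obstacle 2 [(13,0) (24,0) (24,11) (19,11)]:
  edge (13,0)–(24,0): clear
  edge (24,0)–(24,11): clear
  edge (24,11)–(19,11): clear
  edge (19,11)–(13,0): clear
  midpoint (17,12) outside
  → clear
Obstacle 3 [(2,15) (11,14) (5,24)]:
  edge (2,15)–(11,14): clear
  edge (11,14)–(5,24): clear
  edge (5,24)–(2,15): clear
  midpoint (17,12) outside
  → clear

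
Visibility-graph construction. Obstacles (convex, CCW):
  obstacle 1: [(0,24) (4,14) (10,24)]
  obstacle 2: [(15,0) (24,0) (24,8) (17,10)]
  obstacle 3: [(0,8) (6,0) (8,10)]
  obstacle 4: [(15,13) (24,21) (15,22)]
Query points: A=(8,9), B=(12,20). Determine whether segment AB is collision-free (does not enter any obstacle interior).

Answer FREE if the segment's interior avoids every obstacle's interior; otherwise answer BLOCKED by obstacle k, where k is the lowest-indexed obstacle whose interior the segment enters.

Obstacle 1 [(0,24) (4,14) (10,24)]:
  edge (0,24)–(4,14): clear
  edge (4,14)–(10,24): clear
  edge (10,24)–(0,24): clear
  midpoint (10,29/2) outside
  → clear
Obstacle 2 [(15,0) (24,0) (24,8) (17,10)]:
  edge (15,0)–(24,0): clear
  edge (24,0)–(24,8): clear
  edge (24,8)–(17,10): clear
  edge (17,10)–(15,0): clear
  midpoint (10,29/2) outside
  → clear
Obstacle 3 [(0,8) (6,0) (8,10)]:
  edge (0,8)–(6,0): clear
  edge (6,0)–(8,10): clear
  edge (8,10)–(0,8): clear
  midpoint (10,29/2) outside
  → clear
Obstacle 4 [(15,13) (24,21) (15,22)]:
  edge (15,13)–(24,21): clear
  edge (24,21)–(15,22): clear
  edge (15,22)–(15,13): clear
  midpoint (10,29/2) outside
  → clear

FREE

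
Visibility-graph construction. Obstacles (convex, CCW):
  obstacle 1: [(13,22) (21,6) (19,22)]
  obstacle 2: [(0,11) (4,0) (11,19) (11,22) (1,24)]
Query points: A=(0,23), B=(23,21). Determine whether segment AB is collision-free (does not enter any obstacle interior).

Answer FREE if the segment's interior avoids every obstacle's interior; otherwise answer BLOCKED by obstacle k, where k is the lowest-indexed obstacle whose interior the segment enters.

BLOCKED by obstacle 1

Obstacle 1 [(13,22) (21,6) (19,22)]:
  edge (13,22)–(21,6): crosses AB
  edge (21,6)–(19,22): crosses AB
  edge (19,22)–(13,22): clear
  → BLOCKED
Obstacle 2 [(0,11) (4,0) (11,19) (11,22) (1,24)]:
  edge (0,11)–(4,0): clear
  edge (4,0)–(11,19): clear
  edge (11,19)–(11,22): clear
  edge (11,22)–(1,24): crosses AB
  edge (1,24)–(0,11): crosses AB
  → BLOCKED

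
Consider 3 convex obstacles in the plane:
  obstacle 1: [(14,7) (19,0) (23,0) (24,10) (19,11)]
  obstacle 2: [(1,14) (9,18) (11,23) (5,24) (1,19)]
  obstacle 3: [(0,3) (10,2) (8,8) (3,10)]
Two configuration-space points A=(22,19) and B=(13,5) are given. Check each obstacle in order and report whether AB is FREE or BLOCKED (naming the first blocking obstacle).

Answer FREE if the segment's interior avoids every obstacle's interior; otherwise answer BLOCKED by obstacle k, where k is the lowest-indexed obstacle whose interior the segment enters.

BLOCKED by obstacle 1

Obstacle 1 [(14,7) (19,0) (23,0) (24,10) (19,11)]:
  edge (14,7)–(19,0): crosses AB
  edge (19,0)–(23,0): clear
  edge (23,0)–(24,10): clear
  edge (24,10)–(19,11): clear
  edge (19,11)–(14,7): crosses AB
  → BLOCKED
Obstacle 2 [(1,14) (9,18) (11,23) (5,24) (1,19)]:
  edge (1,14)–(9,18): clear
  edge (9,18)–(11,23): clear
  edge (11,23)–(5,24): clear
  edge (5,24)–(1,19): clear
  edge (1,19)–(1,14): clear
  midpoint (35/2,12) outside
  → clear
Obstacle 3 [(0,3) (10,2) (8,8) (3,10)]:
  edge (0,3)–(10,2): clear
  edge (10,2)–(8,8): clear
  edge (8,8)–(3,10): clear
  edge (3,10)–(0,3): clear
  midpoint (35/2,12) outside
  → clear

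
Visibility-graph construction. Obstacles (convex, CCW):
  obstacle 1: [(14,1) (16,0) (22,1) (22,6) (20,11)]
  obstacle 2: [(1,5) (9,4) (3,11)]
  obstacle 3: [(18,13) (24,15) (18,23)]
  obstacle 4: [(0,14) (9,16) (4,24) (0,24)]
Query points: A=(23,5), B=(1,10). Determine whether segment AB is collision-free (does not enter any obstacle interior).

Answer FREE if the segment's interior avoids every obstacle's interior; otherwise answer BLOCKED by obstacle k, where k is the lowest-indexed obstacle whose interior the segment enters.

BLOCKED by obstacle 1

Obstacle 1 [(14,1) (16,0) (22,1) (22,6) (20,11)]:
  edge (14,1)–(16,0): clear
  edge (16,0)–(22,1): clear
  edge (22,1)–(22,6): crosses AB
  edge (22,6)–(20,11): clear
  edge (20,11)–(14,1): crosses AB
  → BLOCKED
Obstacle 2 [(1,5) (9,4) (3,11)]:
  edge (1,5)–(9,4): clear
  edge (9,4)–(3,11): crosses AB
  edge (3,11)–(1,5): crosses AB
  → BLOCKED
Obstacle 3 [(18,13) (24,15) (18,23)]:
  edge (18,13)–(24,15): clear
  edge (24,15)–(18,23): clear
  edge (18,23)–(18,13): clear
  midpoint (12,15/2) outside
  → clear
Obstacle 4 [(0,14) (9,16) (4,24) (0,24)]:
  edge (0,14)–(9,16): clear
  edge (9,16)–(4,24): clear
  edge (4,24)–(0,24): clear
  edge (0,24)–(0,14): clear
  midpoint (12,15/2) outside
  → clear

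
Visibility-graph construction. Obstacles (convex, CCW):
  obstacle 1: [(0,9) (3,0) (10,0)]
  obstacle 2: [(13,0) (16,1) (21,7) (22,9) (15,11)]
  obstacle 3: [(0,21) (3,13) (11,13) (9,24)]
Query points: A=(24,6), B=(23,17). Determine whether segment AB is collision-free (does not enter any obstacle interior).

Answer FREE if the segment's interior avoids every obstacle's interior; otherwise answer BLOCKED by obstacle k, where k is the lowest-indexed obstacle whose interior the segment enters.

FREE

Obstacle 1 [(0,9) (3,0) (10,0)]:
  edge (0,9)–(3,0): clear
  edge (3,0)–(10,0): clear
  edge (10,0)–(0,9): clear
  midpoint (47/2,23/2) outside
  → clear
Obstacle 2 [(13,0) (16,1) (21,7) (22,9) (15,11)]:
  edge (13,0)–(16,1): clear
  edge (16,1)–(21,7): clear
  edge (21,7)–(22,9): clear
  edge (22,9)–(15,11): clear
  edge (15,11)–(13,0): clear
  midpoint (47/2,23/2) outside
  → clear
Obstacle 3 [(0,21) (3,13) (11,13) (9,24)]:
  edge (0,21)–(3,13): clear
  edge (3,13)–(11,13): clear
  edge (11,13)–(9,24): clear
  edge (9,24)–(0,21): clear
  midpoint (47/2,23/2) outside
  → clear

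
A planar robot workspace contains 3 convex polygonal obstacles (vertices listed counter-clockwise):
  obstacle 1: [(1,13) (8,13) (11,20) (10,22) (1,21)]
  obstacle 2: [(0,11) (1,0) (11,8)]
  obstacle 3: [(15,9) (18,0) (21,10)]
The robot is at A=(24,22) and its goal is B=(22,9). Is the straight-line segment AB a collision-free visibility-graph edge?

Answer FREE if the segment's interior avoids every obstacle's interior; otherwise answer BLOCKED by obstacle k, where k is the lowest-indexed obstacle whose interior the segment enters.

FREE

Obstacle 1 [(1,13) (8,13) (11,20) (10,22) (1,21)]:
  edge (1,13)–(8,13): clear
  edge (8,13)–(11,20): clear
  edge (11,20)–(10,22): clear
  edge (10,22)–(1,21): clear
  edge (1,21)–(1,13): clear
  midpoint (23,31/2) outside
  → clear
Obstacle 2 [(0,11) (1,0) (11,8)]:
  edge (0,11)–(1,0): clear
  edge (1,0)–(11,8): clear
  edge (11,8)–(0,11): clear
  midpoint (23,31/2) outside
  → clear
Obstacle 3 [(15,9) (18,0) (21,10)]:
  edge (15,9)–(18,0): clear
  edge (18,0)–(21,10): clear
  edge (21,10)–(15,9): clear
  midpoint (23,31/2) outside
  → clear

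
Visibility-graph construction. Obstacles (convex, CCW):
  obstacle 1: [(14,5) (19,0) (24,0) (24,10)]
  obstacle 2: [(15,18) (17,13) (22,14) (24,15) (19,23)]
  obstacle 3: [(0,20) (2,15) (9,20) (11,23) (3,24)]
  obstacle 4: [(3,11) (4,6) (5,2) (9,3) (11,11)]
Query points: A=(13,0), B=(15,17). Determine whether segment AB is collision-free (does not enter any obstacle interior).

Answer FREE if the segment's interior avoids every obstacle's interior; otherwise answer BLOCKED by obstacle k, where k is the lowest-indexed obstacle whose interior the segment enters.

Obstacle 1 [(14,5) (19,0) (24,0) (24,10)]:
  edge (14,5)–(19,0): clear
  edge (19,0)–(24,0): clear
  edge (24,0)–(24,10): clear
  edge (24,10)–(14,5): clear
  midpoint (14,17/2) outside
  → clear
Obstacle 2 [(15,18) (17,13) (22,14) (24,15) (19,23)]:
  edge (15,18)–(17,13): clear
  edge (17,13)–(22,14): clear
  edge (22,14)–(24,15): clear
  edge (24,15)–(19,23): clear
  edge (19,23)–(15,18): clear
  midpoint (14,17/2) outside
  → clear
Obstacle 3 [(0,20) (2,15) (9,20) (11,23) (3,24)]:
  edge (0,20)–(2,15): clear
  edge (2,15)–(9,20): clear
  edge (9,20)–(11,23): clear
  edge (11,23)–(3,24): clear
  edge (3,24)–(0,20): clear
  midpoint (14,17/2) outside
  → clear
Obstacle 4 [(3,11) (4,6) (5,2) (9,3) (11,11)]:
  edge (3,11)–(4,6): clear
  edge (4,6)–(5,2): clear
  edge (5,2)–(9,3): clear
  edge (9,3)–(11,11): clear
  edge (11,11)–(3,11): clear
  midpoint (14,17/2) outside
  → clear

FREE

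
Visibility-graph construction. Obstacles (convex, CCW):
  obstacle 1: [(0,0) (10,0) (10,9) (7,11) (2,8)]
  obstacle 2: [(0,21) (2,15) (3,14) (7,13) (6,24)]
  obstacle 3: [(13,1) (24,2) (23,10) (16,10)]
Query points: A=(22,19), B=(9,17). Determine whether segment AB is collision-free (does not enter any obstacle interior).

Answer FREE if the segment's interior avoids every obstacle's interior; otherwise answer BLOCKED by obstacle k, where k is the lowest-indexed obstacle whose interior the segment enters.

FREE

Obstacle 1 [(0,0) (10,0) (10,9) (7,11) (2,8)]:
  edge (0,0)–(10,0): clear
  edge (10,0)–(10,9): clear
  edge (10,9)–(7,11): clear
  edge (7,11)–(2,8): clear
  edge (2,8)–(0,0): clear
  midpoint (31/2,18) outside
  → clear
Obstacle 2 [(0,21) (2,15) (3,14) (7,13) (6,24)]:
  edge (0,21)–(2,15): clear
  edge (2,15)–(3,14): clear
  edge (3,14)–(7,13): clear
  edge (7,13)–(6,24): clear
  edge (6,24)–(0,21): clear
  midpoint (31/2,18) outside
  → clear
Obstacle 3 [(13,1) (24,2) (23,10) (16,10)]:
  edge (13,1)–(24,2): clear
  edge (24,2)–(23,10): clear
  edge (23,10)–(16,10): clear
  edge (16,10)–(13,1): clear
  midpoint (31/2,18) outside
  → clear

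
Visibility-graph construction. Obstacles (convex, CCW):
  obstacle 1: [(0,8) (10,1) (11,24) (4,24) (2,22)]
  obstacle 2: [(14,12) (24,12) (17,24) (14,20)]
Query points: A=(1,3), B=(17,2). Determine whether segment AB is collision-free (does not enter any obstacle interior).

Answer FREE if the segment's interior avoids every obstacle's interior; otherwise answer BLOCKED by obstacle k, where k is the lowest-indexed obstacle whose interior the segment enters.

Obstacle 1 [(0,8) (10,1) (11,24) (4,24) (2,22)]:
  edge (0,8)–(10,1): crosses AB
  edge (10,1)–(11,24): crosses AB
  edge (11,24)–(4,24): clear
  edge (4,24)–(2,22): clear
  edge (2,22)–(0,8): clear
  → BLOCKED
Obstacle 2 [(14,12) (24,12) (17,24) (14,20)]:
  edge (14,12)–(24,12): clear
  edge (24,12)–(17,24): clear
  edge (17,24)–(14,20): clear
  edge (14,20)–(14,12): clear
  midpoint (9,5/2) outside
  → clear

BLOCKED by obstacle 1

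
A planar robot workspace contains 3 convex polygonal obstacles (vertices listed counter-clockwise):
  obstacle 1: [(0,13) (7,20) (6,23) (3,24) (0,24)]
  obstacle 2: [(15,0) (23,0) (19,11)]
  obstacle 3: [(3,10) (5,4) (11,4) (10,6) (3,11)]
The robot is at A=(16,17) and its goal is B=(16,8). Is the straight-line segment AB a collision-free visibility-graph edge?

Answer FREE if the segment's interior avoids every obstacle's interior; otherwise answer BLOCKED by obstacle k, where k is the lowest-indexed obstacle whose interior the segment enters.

FREE

Obstacle 1 [(0,13) (7,20) (6,23) (3,24) (0,24)]:
  edge (0,13)–(7,20): clear
  edge (7,20)–(6,23): clear
  edge (6,23)–(3,24): clear
  edge (3,24)–(0,24): clear
  edge (0,24)–(0,13): clear
  midpoint (16,25/2) outside
  → clear
Obstacle 2 [(15,0) (23,0) (19,11)]:
  edge (15,0)–(23,0): clear
  edge (23,0)–(19,11): clear
  edge (19,11)–(15,0): clear
  midpoint (16,25/2) outside
  → clear
Obstacle 3 [(3,10) (5,4) (11,4) (10,6) (3,11)]:
  edge (3,10)–(5,4): clear
  edge (5,4)–(11,4): clear
  edge (11,4)–(10,6): clear
  edge (10,6)–(3,11): clear
  edge (3,11)–(3,10): clear
  midpoint (16,25/2) outside
  → clear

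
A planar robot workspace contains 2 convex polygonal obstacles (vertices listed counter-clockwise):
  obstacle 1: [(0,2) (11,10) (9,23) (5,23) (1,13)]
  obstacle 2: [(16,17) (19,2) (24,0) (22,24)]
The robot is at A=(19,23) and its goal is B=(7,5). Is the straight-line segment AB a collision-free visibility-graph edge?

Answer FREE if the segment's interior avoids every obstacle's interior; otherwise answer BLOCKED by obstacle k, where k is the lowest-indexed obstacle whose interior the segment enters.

BLOCKED by obstacle 1

Obstacle 1 [(0,2) (11,10) (9,23) (5,23) (1,13)]:
  edge (0,2)–(11,10): crosses AB
  edge (11,10)–(9,23): crosses AB
  edge (9,23)–(5,23): clear
  edge (5,23)–(1,13): clear
  edge (1,13)–(0,2): clear
  → BLOCKED
Obstacle 2 [(16,17) (19,2) (24,0) (22,24)]:
  edge (16,17)–(19,2): clear
  edge (19,2)–(24,0): clear
  edge (24,0)–(22,24): clear
  edge (22,24)–(16,17): clear
  midpoint (13,14) outside
  → clear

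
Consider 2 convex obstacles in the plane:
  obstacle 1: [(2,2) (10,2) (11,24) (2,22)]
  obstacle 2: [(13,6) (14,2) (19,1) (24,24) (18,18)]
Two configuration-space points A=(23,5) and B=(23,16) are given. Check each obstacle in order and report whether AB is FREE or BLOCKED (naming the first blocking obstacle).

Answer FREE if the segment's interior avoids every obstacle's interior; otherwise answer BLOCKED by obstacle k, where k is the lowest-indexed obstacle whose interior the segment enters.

FREE

Obstacle 1 [(2,2) (10,2) (11,24) (2,22)]:
  edge (2,2)–(10,2): clear
  edge (10,2)–(11,24): clear
  edge (11,24)–(2,22): clear
  edge (2,22)–(2,2): clear
  midpoint (23,21/2) outside
  → clear
Obstacle 2 [(13,6) (14,2) (19,1) (24,24) (18,18)]:
  edge (13,6)–(14,2): clear
  edge (14,2)–(19,1): clear
  edge (19,1)–(24,24): clear
  edge (24,24)–(18,18): clear
  edge (18,18)–(13,6): clear
  midpoint (23,21/2) outside
  → clear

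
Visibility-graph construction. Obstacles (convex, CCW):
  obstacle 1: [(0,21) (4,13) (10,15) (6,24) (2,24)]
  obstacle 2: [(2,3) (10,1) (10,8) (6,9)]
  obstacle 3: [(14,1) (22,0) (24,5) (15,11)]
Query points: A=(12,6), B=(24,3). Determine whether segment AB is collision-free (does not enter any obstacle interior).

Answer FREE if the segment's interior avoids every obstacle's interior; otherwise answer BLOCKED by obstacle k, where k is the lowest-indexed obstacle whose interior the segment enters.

Obstacle 1 [(0,21) (4,13) (10,15) (6,24) (2,24)]:
  edge (0,21)–(4,13): clear
  edge (4,13)–(10,15): clear
  edge (10,15)–(6,24): clear
  edge (6,24)–(2,24): clear
  edge (2,24)–(0,21): clear
  midpoint (18,9/2) outside
  → clear
Obstacle 2 [(2,3) (10,1) (10,8) (6,9)]:
  edge (2,3)–(10,1): clear
  edge (10,1)–(10,8): clear
  edge (10,8)–(6,9): clear
  edge (6,9)–(2,3): clear
  midpoint (18,9/2) outside
  → clear
Obstacle 3 [(14,1) (22,0) (24,5) (15,11)]:
  edge (14,1)–(22,0): clear
  edge (22,0)–(24,5): crosses AB
  edge (24,5)–(15,11): clear
  edge (15,11)–(14,1): crosses AB
  → BLOCKED

BLOCKED by obstacle 3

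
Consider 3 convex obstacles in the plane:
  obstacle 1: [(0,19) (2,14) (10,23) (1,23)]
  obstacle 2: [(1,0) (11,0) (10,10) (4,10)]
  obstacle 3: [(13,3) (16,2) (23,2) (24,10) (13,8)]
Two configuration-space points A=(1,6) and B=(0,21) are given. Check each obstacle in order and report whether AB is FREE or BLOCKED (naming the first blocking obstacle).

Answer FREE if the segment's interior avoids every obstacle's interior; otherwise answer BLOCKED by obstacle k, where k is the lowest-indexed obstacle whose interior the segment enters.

Obstacle 1 [(0,19) (2,14) (10,23) (1,23)]:
  edge (0,19)–(2,14): crosses AB
  edge (2,14)–(10,23): clear
  edge (10,23)–(1,23): clear
  edge (1,23)–(0,19): crosses AB
  → BLOCKED
Obstacle 2 [(1,0) (11,0) (10,10) (4,10)]:
  edge (1,0)–(11,0): clear
  edge (11,0)–(10,10): clear
  edge (10,10)–(4,10): clear
  edge (4,10)–(1,0): clear
  midpoint (1/2,27/2) outside
  → clear
Obstacle 3 [(13,3) (16,2) (23,2) (24,10) (13,8)]:
  edge (13,3)–(16,2): clear
  edge (16,2)–(23,2): clear
  edge (23,2)–(24,10): clear
  edge (24,10)–(13,8): clear
  edge (13,8)–(13,3): clear
  midpoint (1/2,27/2) outside
  → clear

BLOCKED by obstacle 1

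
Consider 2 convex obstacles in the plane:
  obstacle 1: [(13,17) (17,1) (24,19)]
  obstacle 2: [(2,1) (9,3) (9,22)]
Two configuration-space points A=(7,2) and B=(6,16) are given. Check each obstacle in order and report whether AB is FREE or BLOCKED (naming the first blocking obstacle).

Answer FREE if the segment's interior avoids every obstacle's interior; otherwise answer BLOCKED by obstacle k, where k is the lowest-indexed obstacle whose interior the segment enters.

Obstacle 1 [(13,17) (17,1) (24,19)]:
  edge (13,17)–(17,1): clear
  edge (17,1)–(24,19): clear
  edge (24,19)–(13,17): clear
  midpoint (13/2,9) outside
  → clear
Obstacle 2 [(2,1) (9,3) (9,22)]:
  edge (2,1)–(9,3): crosses AB
  edge (9,3)–(9,22): clear
  edge (9,22)–(2,1): crosses AB
  → BLOCKED

BLOCKED by obstacle 2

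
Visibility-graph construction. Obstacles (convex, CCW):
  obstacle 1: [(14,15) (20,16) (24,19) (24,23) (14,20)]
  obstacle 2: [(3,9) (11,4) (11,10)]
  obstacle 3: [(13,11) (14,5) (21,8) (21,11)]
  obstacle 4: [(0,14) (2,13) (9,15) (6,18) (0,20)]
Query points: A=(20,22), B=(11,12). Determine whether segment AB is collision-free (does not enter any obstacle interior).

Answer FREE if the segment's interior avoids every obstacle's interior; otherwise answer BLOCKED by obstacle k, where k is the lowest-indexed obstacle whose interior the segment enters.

BLOCKED by obstacle 1

Obstacle 1 [(14,15) (20,16) (24,19) (24,23) (14,20)]:
  edge (14,15)–(20,16): clear
  edge (20,16)–(24,19): clear
  edge (24,19)–(24,23): clear
  edge (24,23)–(14,20): crosses AB
  edge (14,20)–(14,15): crosses AB
  → BLOCKED
Obstacle 2 [(3,9) (11,4) (11,10)]:
  edge (3,9)–(11,4): clear
  edge (11,4)–(11,10): clear
  edge (11,10)–(3,9): clear
  midpoint (31/2,17) outside
  → clear
Obstacle 3 [(13,11) (14,5) (21,8) (21,11)]:
  edge (13,11)–(14,5): clear
  edge (14,5)–(21,8): clear
  edge (21,8)–(21,11): clear
  edge (21,11)–(13,11): clear
  midpoint (31/2,17) outside
  → clear
Obstacle 4 [(0,14) (2,13) (9,15) (6,18) (0,20)]:
  edge (0,14)–(2,13): clear
  edge (2,13)–(9,15): clear
  edge (9,15)–(6,18): clear
  edge (6,18)–(0,20): clear
  edge (0,20)–(0,14): clear
  midpoint (31/2,17) outside
  → clear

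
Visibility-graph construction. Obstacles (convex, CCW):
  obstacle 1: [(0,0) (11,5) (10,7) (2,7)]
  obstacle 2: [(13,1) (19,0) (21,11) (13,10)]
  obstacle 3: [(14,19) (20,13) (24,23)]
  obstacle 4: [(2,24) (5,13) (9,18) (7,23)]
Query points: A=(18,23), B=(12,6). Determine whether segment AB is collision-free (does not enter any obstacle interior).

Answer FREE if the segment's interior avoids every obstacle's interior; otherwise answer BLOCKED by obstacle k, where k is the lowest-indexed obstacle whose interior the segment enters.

Obstacle 1 [(0,0) (11,5) (10,7) (2,7)]:
  edge (0,0)–(11,5): clear
  edge (11,5)–(10,7): clear
  edge (10,7)–(2,7): clear
  edge (2,7)–(0,0): clear
  midpoint (15,29/2) outside
  → clear
Obstacle 2 [(13,1) (19,0) (21,11) (13,10)]:
  edge (13,1)–(19,0): clear
  edge (19,0)–(21,11): clear
  edge (21,11)–(13,10): crosses AB
  edge (13,10)–(13,1): crosses AB
  → BLOCKED
Obstacle 3 [(14,19) (20,13) (24,23)]:
  edge (14,19)–(20,13): crosses AB
  edge (20,13)–(24,23): clear
  edge (24,23)–(14,19): crosses AB
  → BLOCKED
Obstacle 4 [(2,24) (5,13) (9,18) (7,23)]:
  edge (2,24)–(5,13): clear
  edge (5,13)–(9,18): clear
  edge (9,18)–(7,23): clear
  edge (7,23)–(2,24): clear
  midpoint (15,29/2) outside
  → clear

BLOCKED by obstacle 2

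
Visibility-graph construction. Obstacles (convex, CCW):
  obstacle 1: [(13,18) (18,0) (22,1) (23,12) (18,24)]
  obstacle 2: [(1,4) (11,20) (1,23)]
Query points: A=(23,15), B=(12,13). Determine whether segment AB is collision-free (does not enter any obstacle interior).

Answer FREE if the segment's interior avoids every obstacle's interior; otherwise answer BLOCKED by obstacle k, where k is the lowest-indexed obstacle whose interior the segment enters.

BLOCKED by obstacle 1

Obstacle 1 [(13,18) (18,0) (22,1) (23,12) (18,24)]:
  edge (13,18)–(18,0): crosses AB
  edge (18,0)–(22,1): clear
  edge (22,1)–(23,12): clear
  edge (23,12)–(18,24): crosses AB
  edge (18,24)–(13,18): clear
  → BLOCKED
Obstacle 2 [(1,4) (11,20) (1,23)]:
  edge (1,4)–(11,20): clear
  edge (11,20)–(1,23): clear
  edge (1,23)–(1,4): clear
  midpoint (35/2,14) outside
  → clear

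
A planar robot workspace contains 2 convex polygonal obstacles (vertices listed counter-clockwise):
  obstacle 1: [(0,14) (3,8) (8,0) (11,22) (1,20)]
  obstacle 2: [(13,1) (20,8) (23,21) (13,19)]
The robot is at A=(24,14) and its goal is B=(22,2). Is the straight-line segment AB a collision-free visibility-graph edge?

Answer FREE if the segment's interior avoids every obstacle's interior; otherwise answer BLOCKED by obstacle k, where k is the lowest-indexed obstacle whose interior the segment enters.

Obstacle 1 [(0,14) (3,8) (8,0) (11,22) (1,20)]:
  edge (0,14)–(3,8): clear
  edge (3,8)–(8,0): clear
  edge (8,0)–(11,22): clear
  edge (11,22)–(1,20): clear
  edge (1,20)–(0,14): clear
  midpoint (23,8) outside
  → clear
Obstacle 2 [(13,1) (20,8) (23,21) (13,19)]:
  edge (13,1)–(20,8): clear
  edge (20,8)–(23,21): clear
  edge (23,21)–(13,19): clear
  edge (13,19)–(13,1): clear
  midpoint (23,8) outside
  → clear

FREE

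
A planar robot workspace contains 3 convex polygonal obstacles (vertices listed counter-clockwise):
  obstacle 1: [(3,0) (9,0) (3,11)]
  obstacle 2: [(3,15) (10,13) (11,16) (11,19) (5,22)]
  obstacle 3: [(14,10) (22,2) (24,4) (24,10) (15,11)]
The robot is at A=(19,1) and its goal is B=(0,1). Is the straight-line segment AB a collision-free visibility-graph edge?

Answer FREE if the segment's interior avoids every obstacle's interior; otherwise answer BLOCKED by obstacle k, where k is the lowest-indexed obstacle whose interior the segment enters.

Obstacle 1 [(3,0) (9,0) (3,11)]:
  edge (3,0)–(9,0): clear
  edge (9,0)–(3,11): crosses AB
  edge (3,11)–(3,0): crosses AB
  → BLOCKED
Obstacle 2 [(3,15) (10,13) (11,16) (11,19) (5,22)]:
  edge (3,15)–(10,13): clear
  edge (10,13)–(11,16): clear
  edge (11,16)–(11,19): clear
  edge (11,19)–(5,22): clear
  edge (5,22)–(3,15): clear
  midpoint (19/2,1) outside
  → clear
Obstacle 3 [(14,10) (22,2) (24,4) (24,10) (15,11)]:
  edge (14,10)–(22,2): clear
  edge (22,2)–(24,4): clear
  edge (24,4)–(24,10): clear
  edge (24,10)–(15,11): clear
  edge (15,11)–(14,10): clear
  midpoint (19/2,1) outside
  → clear

BLOCKED by obstacle 1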